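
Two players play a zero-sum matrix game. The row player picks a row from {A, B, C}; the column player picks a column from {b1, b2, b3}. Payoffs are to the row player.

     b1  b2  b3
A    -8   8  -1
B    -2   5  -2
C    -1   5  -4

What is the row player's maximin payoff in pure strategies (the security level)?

-2

Row minima: A → -8, B → -2, C → -4.
The best of these is -2.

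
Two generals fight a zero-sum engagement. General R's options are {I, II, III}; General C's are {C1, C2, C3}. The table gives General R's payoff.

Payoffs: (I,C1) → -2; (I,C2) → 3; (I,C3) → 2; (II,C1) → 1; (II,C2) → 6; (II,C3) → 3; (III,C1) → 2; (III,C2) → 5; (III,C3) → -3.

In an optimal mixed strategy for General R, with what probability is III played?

Row minima: I → -2, II → 1, III → -3; maximin = 1.
Column maxima: C1 → 2, C2 → 6, C3 → 3; minimax = 2.
1 ≠ 2, so there is no saddle point; optimal play is mixed.
I is strictly dominated by II, so General R never plays it.
C2 is strictly dominated by C1 (it gives General R strictly more in every row), so General C never plays it.
On the remaining 2×2 (II, III vs C1, C3):
Let General R play II with probability p. Expected payoff against C1: 1p + 2(1−p) = −p + 2; against C3: 3p + (-3)(1−p) = 6p − 3.
Setting these equal: −p + 2 = 6p − 3 ⇒ −7p = -5 ⇒ p = 5/7, and the value is (-1)·(5/7) + 2 = 9/7.
For General C: with q = P(C1), equating II's and III's payoffs gives −2q + 3 = 5q − 3 ⇒ q = 6/7.

2/7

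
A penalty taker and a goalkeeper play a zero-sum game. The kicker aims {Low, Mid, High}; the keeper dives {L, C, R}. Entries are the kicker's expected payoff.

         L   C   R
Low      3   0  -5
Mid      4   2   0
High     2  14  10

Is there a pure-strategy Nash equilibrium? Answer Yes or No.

No

Row minima: Low → -5, Mid → 0, High → 2; maximin = 2.
Column maxima: L → 4, C → 14, R → 10; minimax = 4.
2 ≠ 4, so no pure-strategy equilibrium exists.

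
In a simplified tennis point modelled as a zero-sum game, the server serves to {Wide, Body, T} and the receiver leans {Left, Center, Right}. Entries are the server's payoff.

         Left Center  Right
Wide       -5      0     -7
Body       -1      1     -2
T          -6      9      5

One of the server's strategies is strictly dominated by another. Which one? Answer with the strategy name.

Body gives a strictly higher payoff than Wide against every column: -1 > -5, 1 > 0, -2 > -7.
So Wide is strictly dominated and the server never plays it.

Wide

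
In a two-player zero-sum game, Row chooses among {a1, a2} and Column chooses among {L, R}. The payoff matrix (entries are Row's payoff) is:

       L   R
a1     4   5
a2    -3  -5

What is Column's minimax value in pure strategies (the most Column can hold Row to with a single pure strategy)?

Column maxima: L → 4, R → 5.
The smallest of these is 4.

4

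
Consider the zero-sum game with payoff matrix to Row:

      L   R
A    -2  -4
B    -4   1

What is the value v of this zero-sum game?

-18/7

Row minima: A → -4, B → -4; maximin = -4.
Column maxima: L → -2, R → 1; minimax = -2.
-4 ≠ -2, so there is no saddle point; optimal play is mixed.
Let Row play A with probability p. Expected payoff against L: (-2)p + (-4)(1−p) = 2p − 4; against R: (-4)p + 1(1−p) = −5p + 1.
Setting these equal: 2p − 4 = −5p + 1 ⇒ 7p = 5 ⇒ p = 5/7, and the value is (2)·(5/7) − 4 = -18/7.
For Column: with q = P(L), equating A's and B's payoffs gives 2q − 4 = −5q + 1 ⇒ q = 5/7.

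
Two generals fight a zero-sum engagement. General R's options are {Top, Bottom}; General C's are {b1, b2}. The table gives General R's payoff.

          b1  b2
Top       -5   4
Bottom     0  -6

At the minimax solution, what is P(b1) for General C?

Row minima: Top → -5, Bottom → -6; maximin = -5.
Column maxima: b1 → 0, b2 → 4; minimax = 0.
-5 ≠ 0, so there is no saddle point; optimal play is mixed.
Let General R play Top with probability p. Expected payoff against b1: (-5)p + 0(1−p) = −5p; against b2: 4p + (-6)(1−p) = 10p − 6.
Setting these equal: −5p = 10p − 6 ⇒ −15p = -6 ⇒ p = 2/5, and the value is (-5)·(2/5) = -2.
For General C: with q = P(b1), equating Top's and Bottom's payoffs gives −9q + 4 = 6q − 6 ⇒ q = 2/3.

2/3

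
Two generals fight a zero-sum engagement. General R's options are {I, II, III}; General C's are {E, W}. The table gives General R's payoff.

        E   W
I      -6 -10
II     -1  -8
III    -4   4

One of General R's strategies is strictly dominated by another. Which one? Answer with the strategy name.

II gives a strictly higher payoff than I against every column: -1 > -6, -8 > -10.
So I is strictly dominated and General R never plays it.

I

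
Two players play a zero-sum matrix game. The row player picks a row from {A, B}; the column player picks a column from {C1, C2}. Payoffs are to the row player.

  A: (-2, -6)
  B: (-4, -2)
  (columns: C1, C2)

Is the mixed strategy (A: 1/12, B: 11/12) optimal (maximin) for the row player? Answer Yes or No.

Against C1 this mix gives (1/12)·(-2) + (11/12)·(-4) = -23/6.
Against C2 this mix gives (1/12)·(-6) + (11/12)·(-2) = -7/3.
The column player will play C1, holding the row player to -23/6. Shifting weight toward the row that does better against C1 would raise this floor (the equalizing mix achieves -10/3 against both C1 and C2), so the proposed strategy is not optimal.

No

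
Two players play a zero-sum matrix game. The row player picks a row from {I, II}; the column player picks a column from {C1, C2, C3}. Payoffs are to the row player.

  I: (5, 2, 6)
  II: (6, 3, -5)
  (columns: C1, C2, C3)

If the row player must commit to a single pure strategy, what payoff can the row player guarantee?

2

Row minima: I → 2, II → -5.
The best of these is 2.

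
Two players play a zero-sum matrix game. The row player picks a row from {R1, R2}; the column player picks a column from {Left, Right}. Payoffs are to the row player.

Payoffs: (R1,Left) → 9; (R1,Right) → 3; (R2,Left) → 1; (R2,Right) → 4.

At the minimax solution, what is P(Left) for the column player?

Row minima: R1 → 3, R2 → 1; maximin = 3.
Column maxima: Left → 9, Right → 4; minimax = 4.
3 ≠ 4, so there is no saddle point; optimal play is mixed.
Let the row player play R1 with probability p. Expected payoff against Left: 9p + 1(1−p) = 8p + 1; against Right: 3p + 4(1−p) = −p + 4.
Setting these equal: 8p + 1 = −p + 4 ⇒ 9p = 3 ⇒ p = 1/3, and the value is (8)·(1/3) + 1 = 11/3.
For the column player: with q = P(Left), equating R1's and R2's payoffs gives 6q + 3 = −3q + 4 ⇒ q = 1/9.

1/9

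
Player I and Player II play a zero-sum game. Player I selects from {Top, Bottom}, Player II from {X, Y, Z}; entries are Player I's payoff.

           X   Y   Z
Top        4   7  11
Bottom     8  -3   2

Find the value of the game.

34/7

Row minima: Top → 4, Bottom → -3; maximin = 4.
Column maxima: X → 8, Y → 7, Z → 11; minimax = 7.
4 ≠ 7, so there is no saddle point; optimal play is mixed.
Z is strictly dominated by Y (it gives Player I strictly more in every row), so Player II never plays it.
On the remaining 2×2 (Top, Bottom vs X, Y):
Let Player I play Top with probability p. Expected payoff against X: 4p + 8(1−p) = −4p + 8; against Y: 7p + (-3)(1−p) = 10p − 3.
Setting these equal: −4p + 8 = 10p − 3 ⇒ −14p = -11 ⇒ p = 11/14, and the value is (-4)·(11/14) + 8 = 34/7.
For Player II: with q = P(X), equating Top's and Bottom's payoffs gives −3q + 7 = 11q − 3 ⇒ q = 5/7.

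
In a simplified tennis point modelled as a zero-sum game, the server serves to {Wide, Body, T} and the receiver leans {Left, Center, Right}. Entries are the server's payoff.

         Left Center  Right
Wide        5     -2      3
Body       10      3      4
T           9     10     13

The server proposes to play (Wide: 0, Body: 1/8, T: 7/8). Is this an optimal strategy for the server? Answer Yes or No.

Against Left this mix gives (1/8)·10 + (7/8)·9 = 73/8.
Against Center this mix gives (1/8)·3 + (7/8)·10 = 73/8.
Against Right this mix gives (1/8)·4 + (7/8)·13 = 95/8.
All of the receiver's active replies (Left, Center) yield 73/8, and no column does worse for the server. The mix makes the receiver indifferent and guarantees 73/8, so it is optimal.

Yes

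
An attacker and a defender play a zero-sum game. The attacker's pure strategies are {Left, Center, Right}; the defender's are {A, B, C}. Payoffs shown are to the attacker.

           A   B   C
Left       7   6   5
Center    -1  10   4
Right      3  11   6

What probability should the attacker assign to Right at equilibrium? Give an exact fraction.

Row minima: Left → 5, Center → -1, Right → 3; maximin = 5.
Column maxima: A → 7, B → 11, C → 6; minimax = 6.
5 ≠ 6, so there is no saddle point; optimal play is mixed.
Center is strictly dominated by Right, so the attacker never plays it.
B is strictly dominated by C (it gives the attacker strictly more in every row), so the defender never plays it.
On the remaining 2×2 (Left, Right vs A, C):
Let the attacker play Left with probability p. Expected payoff against A: 7p + 3(1−p) = 4p + 3; against C: 5p + 6(1−p) = −p + 6.
Setting these equal: 4p + 3 = −p + 6 ⇒ 5p = 3 ⇒ p = 3/5, and the value is (4)·(3/5) + 3 = 27/5.
For the defender: with q = P(A), equating Left's and Right's payoffs gives 2q + 5 = −3q + 6 ⇒ q = 1/5.

2/5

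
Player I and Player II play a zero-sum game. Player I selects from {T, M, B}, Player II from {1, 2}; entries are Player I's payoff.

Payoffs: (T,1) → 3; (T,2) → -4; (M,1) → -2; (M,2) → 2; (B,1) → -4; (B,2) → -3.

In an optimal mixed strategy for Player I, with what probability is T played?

Row minima: T → -4, M → -2, B → -4; maximin = -2.
Column maxima: 1 → 3, 2 → 2; minimax = 2.
-2 ≠ 2, so there is no saddle point; optimal play is mixed.
B is strictly dominated by M, so Player I never plays it.
On the remaining 2×2 (T, M vs 1, 2):
Let Player I play T with probability p. Expected payoff against 1: 3p + (-2)(1−p) = 5p − 2; against 2: (-4)p + 2(1−p) = −6p + 2.
Setting these equal: 5p − 2 = −6p + 2 ⇒ 11p = 4 ⇒ p = 4/11, and the value is (5)·(4/11) − 2 = -2/11.
For Player II: with q = P(1), equating T's and M's payoffs gives 7q − 4 = −4q + 2 ⇒ q = 6/11.

4/11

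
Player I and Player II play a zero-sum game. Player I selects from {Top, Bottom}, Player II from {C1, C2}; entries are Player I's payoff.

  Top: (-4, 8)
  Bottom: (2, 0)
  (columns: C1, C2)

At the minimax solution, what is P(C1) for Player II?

Row minima: Top → -4, Bottom → 0; maximin = 0.
Column maxima: C1 → 2, C2 → 8; minimax = 2.
0 ≠ 2, so there is no saddle point; optimal play is mixed.
Let Player I play Top with probability p. Expected payoff against C1: (-4)p + 2(1−p) = −6p + 2; against C2: 8p + 0(1−p) = 8p.
Setting these equal: −6p + 2 = 8p ⇒ −14p = -2 ⇒ p = 1/7, and the value is (-6)·(1/7) + 2 = 8/7.
For Player II: with q = P(C1), equating Top's and Bottom's payoffs gives −12q + 8 = 2q ⇒ q = 4/7.

4/7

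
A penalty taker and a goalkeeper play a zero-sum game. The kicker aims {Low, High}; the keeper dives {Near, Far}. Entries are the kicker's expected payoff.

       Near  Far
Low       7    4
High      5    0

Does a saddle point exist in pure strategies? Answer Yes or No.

Yes

Row minima: Low → 4, High → 0; maximin = 4.
Column maxima: Near → 7, Far → 4; minimax = 4.
maximin = minimax = 4, so a saddle point exists.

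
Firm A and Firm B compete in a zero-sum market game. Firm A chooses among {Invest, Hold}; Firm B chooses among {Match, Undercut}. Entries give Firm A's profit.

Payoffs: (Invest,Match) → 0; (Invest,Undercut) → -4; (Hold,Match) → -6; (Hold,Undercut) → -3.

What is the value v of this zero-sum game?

-24/7

Row minima: Invest → -4, Hold → -6; maximin = -4.
Column maxima: Match → 0, Undercut → -3; minimax = -3.
-4 ≠ -3, so there is no saddle point; optimal play is mixed.
Let Firm A play Invest with probability p. Expected payoff against Match: 0p + (-6)(1−p) = 6p − 6; against Undercut: (-4)p + (-3)(1−p) = −p − 3.
Setting these equal: 6p − 6 = −p − 3 ⇒ 7p = 3 ⇒ p = 3/7, and the value is (6)·(3/7) − 6 = -24/7.
For Firm B: with q = P(Match), equating Invest's and Hold's payoffs gives 4q − 4 = −3q − 3 ⇒ q = 1/7.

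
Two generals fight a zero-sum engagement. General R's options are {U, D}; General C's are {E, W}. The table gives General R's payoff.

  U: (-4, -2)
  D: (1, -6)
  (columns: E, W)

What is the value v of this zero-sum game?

Row minima: U → -4, D → -6; maximin = -4.
Column maxima: E → 1, W → -2; minimax = -2.
-4 ≠ -2, so there is no saddle point; optimal play is mixed.
Let General R play U with probability p. Expected payoff against E: (-4)p + 1(1−p) = −5p + 1; against W: (-2)p + (-6)(1−p) = 4p − 6.
Setting these equal: −5p + 1 = 4p − 6 ⇒ −9p = -7 ⇒ p = 7/9, and the value is (-5)·(7/9) + 1 = -26/9.
For General C: with q = P(E), equating U's and D's payoffs gives −2q − 2 = 7q − 6 ⇒ q = 4/9.

-26/9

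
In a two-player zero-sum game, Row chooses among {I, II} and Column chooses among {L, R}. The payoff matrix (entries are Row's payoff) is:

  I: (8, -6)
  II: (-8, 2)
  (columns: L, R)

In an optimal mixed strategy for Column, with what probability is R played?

Row minima: I → -6, II → -8; maximin = -6.
Column maxima: L → 8, R → 2; minimax = 2.
-6 ≠ 2, so there is no saddle point; optimal play is mixed.
Let Row play I with probability p. Expected payoff against L: 8p + (-8)(1−p) = 16p − 8; against R: (-6)p + 2(1−p) = −8p + 2.
Setting these equal: 16p − 8 = −8p + 2 ⇒ 24p = 10 ⇒ p = 5/12, and the value is (16)·(5/12) − 8 = -4/3.
For Column: with q = P(L), equating I's and II's payoffs gives 14q − 6 = −10q + 2 ⇒ q = 1/3.

2/3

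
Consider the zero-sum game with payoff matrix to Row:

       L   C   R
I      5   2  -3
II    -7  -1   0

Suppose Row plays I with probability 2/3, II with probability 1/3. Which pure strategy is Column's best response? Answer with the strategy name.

If Column plays L, Row's expected payoff is (2/3)·5 + (1/3)·(-7) = 1.
If Column plays C, Row's expected payoff is (2/3)·2 + (1/3)·(-1) = 1.
If Column plays R, Row's expected payoff is (2/3)·(-3) + (1/3)·0 = -2.
Column minimizes Row's payoff; the smallest is -2, so the best response is R.

R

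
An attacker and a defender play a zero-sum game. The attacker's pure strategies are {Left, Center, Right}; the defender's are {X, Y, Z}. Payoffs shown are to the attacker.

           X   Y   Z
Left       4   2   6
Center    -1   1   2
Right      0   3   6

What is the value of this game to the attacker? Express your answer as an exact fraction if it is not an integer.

12/5

Row minima: Left → 2, Center → -1, Right → 0; maximin = 2.
Column maxima: X → 4, Y → 3, Z → 6; minimax = 3.
2 ≠ 3, so there is no saddle point; optimal play is mixed.
Center is strictly dominated by Left, so the attacker never plays it.
Z is strictly dominated by X (it gives the attacker strictly more in every row), so the defender never plays it.
On the remaining 2×2 (Left, Right vs X, Y):
Let the attacker play Left with probability p. Expected payoff against X: 4p + 0(1−p) = 4p; against Y: 2p + 3(1−p) = −p + 3.
Setting these equal: 4p = −p + 3 ⇒ 5p = 3 ⇒ p = 3/5, and the value is (4)·(3/5) = 12/5.
For the defender: with q = P(X), equating Left's and Right's payoffs gives 2q + 2 = −3q + 3 ⇒ q = 1/5.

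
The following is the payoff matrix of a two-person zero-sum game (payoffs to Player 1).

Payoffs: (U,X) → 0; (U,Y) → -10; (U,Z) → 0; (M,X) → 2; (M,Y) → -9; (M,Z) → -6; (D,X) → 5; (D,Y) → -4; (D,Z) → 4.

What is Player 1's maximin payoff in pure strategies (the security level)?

-4

Row minima: U → -10, M → -9, D → -4.
The best of these is -4.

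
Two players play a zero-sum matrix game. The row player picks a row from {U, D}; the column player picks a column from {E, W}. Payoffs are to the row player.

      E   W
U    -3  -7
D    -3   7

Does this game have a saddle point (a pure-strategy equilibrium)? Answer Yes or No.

Yes

Row minima: U → -7, D → -3; maximin = -3.
Column maxima: E → -3, W → 7; minimax = -3.
maximin = minimax = -3, so a saddle point exists.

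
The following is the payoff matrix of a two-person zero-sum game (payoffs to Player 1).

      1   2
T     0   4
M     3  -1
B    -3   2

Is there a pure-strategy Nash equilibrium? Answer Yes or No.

Row minima: T → 0, M → -1, B → -3; maximin = 0.
Column maxima: 1 → 3, 2 → 4; minimax = 3.
0 ≠ 3, so no pure-strategy equilibrium exists.

No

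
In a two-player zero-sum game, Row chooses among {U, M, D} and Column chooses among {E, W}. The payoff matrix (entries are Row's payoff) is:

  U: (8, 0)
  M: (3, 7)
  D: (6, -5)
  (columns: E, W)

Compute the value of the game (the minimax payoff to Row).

Row minima: U → 0, M → 3, D → -5; maximin = 3.
Column maxima: E → 8, W → 7; minimax = 7.
3 ≠ 7, so there is no saddle point; optimal play is mixed.
D is strictly dominated by U, so Row never plays it.
On the remaining 2×2 (U, M vs E, W):
Let Row play U with probability p. Expected payoff against E: 8p + 3(1−p) = 5p + 3; against W: 0p + 7(1−p) = −7p + 7.
Setting these equal: 5p + 3 = −7p + 7 ⇒ 12p = 4 ⇒ p = 1/3, and the value is (5)·(1/3) + 3 = 14/3.
For Column: with q = P(E), equating U's and M's payoffs gives 8q = −4q + 7 ⇒ q = 7/12.

14/3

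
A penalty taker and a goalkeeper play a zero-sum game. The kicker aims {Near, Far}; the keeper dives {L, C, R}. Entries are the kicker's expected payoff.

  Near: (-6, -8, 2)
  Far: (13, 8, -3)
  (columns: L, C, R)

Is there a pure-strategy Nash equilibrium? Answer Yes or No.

No

Row minima: Near → -8, Far → -3; maximin = -3.
Column maxima: L → 13, C → 8, R → 2; minimax = 2.
-3 ≠ 2, so no pure-strategy equilibrium exists.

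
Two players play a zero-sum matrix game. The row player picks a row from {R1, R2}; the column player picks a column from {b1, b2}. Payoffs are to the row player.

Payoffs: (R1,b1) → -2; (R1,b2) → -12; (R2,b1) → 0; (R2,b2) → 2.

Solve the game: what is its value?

0

Row minima: R1 → -12, R2 → 0; maximin = 0.
Column maxima: b1 → 0, b2 → 2; minimax = 0.
Since maximin = minimax = 0, there is a saddle point and the value is 0.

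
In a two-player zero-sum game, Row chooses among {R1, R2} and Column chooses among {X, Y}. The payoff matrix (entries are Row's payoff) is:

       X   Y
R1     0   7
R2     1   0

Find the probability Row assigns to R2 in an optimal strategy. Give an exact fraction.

Row minima: R1 → 0, R2 → 0; maximin = 0.
Column maxima: X → 1, Y → 7; minimax = 1.
0 ≠ 1, so there is no saddle point; optimal play is mixed.
Let Row play R1 with probability p. Expected payoff against X: 0p + 1(1−p) = −p + 1; against Y: 7p + 0(1−p) = 7p.
Setting these equal: −p + 1 = 7p ⇒ −8p = -1 ⇒ p = 1/8, and the value is (-1)·(1/8) + 1 = 7/8.
For Column: with q = P(X), equating R1's and R2's payoffs gives −7q + 7 = q ⇒ q = 7/8.

7/8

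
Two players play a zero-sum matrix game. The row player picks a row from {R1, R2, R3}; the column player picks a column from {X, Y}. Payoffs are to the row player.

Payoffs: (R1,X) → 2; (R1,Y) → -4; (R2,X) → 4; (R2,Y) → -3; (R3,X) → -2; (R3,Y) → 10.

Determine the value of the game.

34/19

Row minima: R1 → -4, R2 → -3, R3 → -2; maximin = -2.
Column maxima: X → 4, Y → 10; minimax = 4.
-2 ≠ 4, so there is no saddle point; optimal play is mixed.
R1 is strictly dominated by R2, so the row player never plays it.
On the remaining 2×2 (R2, R3 vs X, Y):
Let the row player play R2 with probability p. Expected payoff against X: 4p + (-2)(1−p) = 6p − 2; against Y: (-3)p + 10(1−p) = −13p + 10.
Setting these equal: 6p − 2 = −13p + 10 ⇒ 19p = 12 ⇒ p = 12/19, and the value is (6)·(12/19) − 2 = 34/19.
For the column player: with q = P(X), equating R2's and R3's payoffs gives 7q − 3 = −12q + 10 ⇒ q = 13/19.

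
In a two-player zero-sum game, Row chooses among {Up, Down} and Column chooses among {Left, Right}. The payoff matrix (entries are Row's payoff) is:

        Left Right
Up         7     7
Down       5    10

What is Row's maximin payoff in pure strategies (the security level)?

Row minima: Up → 7, Down → 5.
The best of these is 7.

7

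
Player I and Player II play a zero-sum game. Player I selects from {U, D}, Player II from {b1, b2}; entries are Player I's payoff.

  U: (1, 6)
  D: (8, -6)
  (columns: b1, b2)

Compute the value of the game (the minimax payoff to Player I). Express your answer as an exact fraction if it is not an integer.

54/19

Row minima: U → 1, D → -6; maximin = 1.
Column maxima: b1 → 8, b2 → 6; minimax = 6.
1 ≠ 6, so there is no saddle point; optimal play is mixed.
Let Player I play U with probability p. Expected payoff against b1: 1p + 8(1−p) = −7p + 8; against b2: 6p + (-6)(1−p) = 12p − 6.
Setting these equal: −7p + 8 = 12p − 6 ⇒ −19p = -14 ⇒ p = 14/19, and the value is (-7)·(14/19) + 8 = 54/19.
For Player II: with q = P(b1), equating U's and D's payoffs gives −5q + 6 = 14q − 6 ⇒ q = 12/19.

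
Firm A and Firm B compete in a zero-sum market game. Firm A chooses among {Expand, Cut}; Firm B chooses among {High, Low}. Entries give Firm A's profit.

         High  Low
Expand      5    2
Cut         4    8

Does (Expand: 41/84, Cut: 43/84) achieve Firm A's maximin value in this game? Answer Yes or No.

Against High this mix gives (41/84)·5 + (43/84)·4 = 377/84.
Against Low this mix gives (41/84)·2 + (43/84)·8 = 71/14.
Firm B will play High, holding Firm A to 377/84. Shifting weight toward the row that does better against High would raise this floor (the equalizing mix achieves 32/7 against both High and Low), so the proposed strategy is not optimal.

No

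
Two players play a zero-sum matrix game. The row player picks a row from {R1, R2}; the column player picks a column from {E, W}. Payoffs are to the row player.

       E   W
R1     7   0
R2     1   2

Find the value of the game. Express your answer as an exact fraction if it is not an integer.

Row minima: R1 → 0, R2 → 1; maximin = 1.
Column maxima: E → 7, W → 2; minimax = 2.
1 ≠ 2, so there is no saddle point; optimal play is mixed.
Let the row player play R1 with probability p. Expected payoff against E: 7p + 1(1−p) = 6p + 1; against W: 0p + 2(1−p) = −2p + 2.
Setting these equal: 6p + 1 = −2p + 2 ⇒ 8p = 1 ⇒ p = 1/8, and the value is (6)·(1/8) + 1 = 7/4.
For the column player: with q = P(E), equating R1's and R2's payoffs gives 7q = −q + 2 ⇒ q = 1/4.

7/4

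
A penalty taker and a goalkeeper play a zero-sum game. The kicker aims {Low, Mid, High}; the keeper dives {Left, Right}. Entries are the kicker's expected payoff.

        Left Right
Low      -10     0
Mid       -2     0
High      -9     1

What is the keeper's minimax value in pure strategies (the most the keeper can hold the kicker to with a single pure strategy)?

Column maxima: Left → -2, Right → 1.
The smallest of these is -2.

-2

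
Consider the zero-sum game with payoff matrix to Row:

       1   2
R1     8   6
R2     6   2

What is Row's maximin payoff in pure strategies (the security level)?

Row minima: R1 → 6, R2 → 2.
The best of these is 6.

6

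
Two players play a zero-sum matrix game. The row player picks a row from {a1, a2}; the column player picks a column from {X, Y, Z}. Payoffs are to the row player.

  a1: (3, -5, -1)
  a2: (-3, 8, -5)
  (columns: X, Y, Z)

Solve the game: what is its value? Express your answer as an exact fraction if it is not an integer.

-33/17

Row minima: a1 → -5, a2 → -5; maximin = -5.
Column maxima: X → 3, Y → 8, Z → -1; minimax = -1.
-5 ≠ -1, so there is no saddle point; optimal play is mixed.
X is strictly dominated by Z (it gives the row player strictly more in every row), so the column player never plays it.
On the remaining 2×2 (a1, a2 vs Y, Z):
Let the row player play a1 with probability p. Expected payoff against Y: (-5)p + 8(1−p) = −13p + 8; against Z: (-1)p + (-5)(1−p) = 4p − 5.
Setting these equal: −13p + 8 = 4p − 5 ⇒ −17p = -13 ⇒ p = 13/17, and the value is (-13)·(13/17) + 8 = -33/17.
For the column player: with q = P(Y), equating a1's and a2's payoffs gives −4q − 1 = 13q − 5 ⇒ q = 4/17.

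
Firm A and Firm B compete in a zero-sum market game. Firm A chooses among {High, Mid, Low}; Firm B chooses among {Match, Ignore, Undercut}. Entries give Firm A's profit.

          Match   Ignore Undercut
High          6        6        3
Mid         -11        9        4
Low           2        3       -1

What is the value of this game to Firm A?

Row minima: High → 3, Mid → -11, Low → -1; maximin = 3.
Column maxima: Match → 6, Ignore → 9, Undercut → 4; minimax = 4.
3 ≠ 4, so there is no saddle point; optimal play is mixed.
Low is strictly dominated by High, so Firm A never plays it.
Ignore is strictly dominated by Undercut (it gives Firm A strictly more in every row), so Firm B never plays it.
On the remaining 2×2 (High, Mid vs Match, Undercut):
Let Firm A play High with probability p. Expected payoff against Match: 6p + (-11)(1−p) = 17p − 11; against Undercut: 3p + 4(1−p) = −p + 4.
Setting these equal: 17p − 11 = −p + 4 ⇒ 18p = 15 ⇒ p = 5/6, and the value is (17)·(5/6) − 11 = 19/6.
For Firm B: with q = P(Match), equating High's and Mid's payoffs gives 3q + 3 = −15q + 4 ⇒ q = 1/18.

19/6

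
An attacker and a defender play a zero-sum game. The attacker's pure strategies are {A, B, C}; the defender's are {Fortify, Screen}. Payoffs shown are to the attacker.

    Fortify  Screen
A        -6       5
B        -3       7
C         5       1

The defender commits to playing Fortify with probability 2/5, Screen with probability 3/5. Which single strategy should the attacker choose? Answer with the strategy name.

B

Expected payoff of A: (2/5)·(-6) + (3/5)·5 = 3/5.
Expected payoff of B: (2/5)·(-3) + (3/5)·7 = 3.
Expected payoff of C: (2/5)·5 + (3/5)·1 = 13/5.
The largest is 3, so the attacker's best response is B.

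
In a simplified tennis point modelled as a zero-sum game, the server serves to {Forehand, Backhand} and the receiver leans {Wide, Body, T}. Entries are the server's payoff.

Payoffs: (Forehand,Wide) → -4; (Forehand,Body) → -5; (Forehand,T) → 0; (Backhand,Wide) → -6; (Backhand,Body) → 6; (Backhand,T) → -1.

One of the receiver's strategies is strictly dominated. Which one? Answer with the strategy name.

Wide holds the server's payoff strictly below T in every row: -4 < 0, -6 < -1.
So T is strictly dominated for the receiver.

T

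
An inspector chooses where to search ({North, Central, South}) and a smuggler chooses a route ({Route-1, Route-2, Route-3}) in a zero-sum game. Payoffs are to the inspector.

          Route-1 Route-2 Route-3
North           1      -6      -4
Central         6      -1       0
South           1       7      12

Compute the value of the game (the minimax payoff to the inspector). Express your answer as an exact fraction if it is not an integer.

43/13

Row minima: North → -6, Central → -1, South → 1; maximin = 1.
Column maxima: Route-1 → 6, Route-2 → 7, Route-3 → 12; minimax = 6.
1 ≠ 6, so there is no saddle point; optimal play is mixed.
North is strictly dominated by Central, so the inspector never plays it.
Route-3 is strictly dominated by Route-2 (it gives the inspector strictly more in every row), so the smuggler never plays it.
On the remaining 2×2 (Central, South vs Route-1, Route-2):
Let the inspector play Central with probability p. Expected payoff against Route-1: 6p + 1(1−p) = 5p + 1; against Route-2: (-1)p + 7(1−p) = −8p + 7.
Setting these equal: 5p + 1 = −8p + 7 ⇒ 13p = 6 ⇒ p = 6/13, and the value is (5)·(6/13) + 1 = 43/13.
For the smuggler: with q = P(Route-1), equating Central's and South's payoffs gives 7q − 1 = −6q + 7 ⇒ q = 8/13.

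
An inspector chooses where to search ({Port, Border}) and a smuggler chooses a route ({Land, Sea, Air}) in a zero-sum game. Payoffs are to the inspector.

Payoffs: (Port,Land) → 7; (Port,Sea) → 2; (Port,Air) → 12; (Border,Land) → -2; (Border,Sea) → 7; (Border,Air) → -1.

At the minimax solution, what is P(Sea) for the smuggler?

9/14

Row minima: Port → 2, Border → -2; maximin = 2.
Column maxima: Land → 7, Sea → 7, Air → 12; minimax = 7.
2 ≠ 7, so there is no saddle point; optimal play is mixed.
Air is strictly dominated by Land (it gives the inspector strictly more in every row), so the smuggler never plays it.
On the remaining 2×2 (Port, Border vs Land, Sea):
Let the inspector play Port with probability p. Expected payoff against Land: 7p + (-2)(1−p) = 9p − 2; against Sea: 2p + 7(1−p) = −5p + 7.
Setting these equal: 9p − 2 = −5p + 7 ⇒ 14p = 9 ⇒ p = 9/14, and the value is (9)·(9/14) − 2 = 53/14.
For the smuggler: with q = P(Land), equating Port's and Border's payoffs gives 5q + 2 = −9q + 7 ⇒ q = 5/14.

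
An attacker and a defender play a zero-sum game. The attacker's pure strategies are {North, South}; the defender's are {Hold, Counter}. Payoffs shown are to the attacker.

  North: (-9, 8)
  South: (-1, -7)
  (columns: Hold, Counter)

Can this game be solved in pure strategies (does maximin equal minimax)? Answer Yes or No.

Row minima: North → -9, South → -7; maximin = -7.
Column maxima: Hold → -1, Counter → 8; minimax = -1.
-7 ≠ -1, so no pure-strategy equilibrium exists.

No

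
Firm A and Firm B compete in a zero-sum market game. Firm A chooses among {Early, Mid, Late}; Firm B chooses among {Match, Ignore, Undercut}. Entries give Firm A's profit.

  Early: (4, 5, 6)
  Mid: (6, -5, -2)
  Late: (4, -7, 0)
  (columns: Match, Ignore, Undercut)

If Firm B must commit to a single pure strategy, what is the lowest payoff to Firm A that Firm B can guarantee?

Column maxima: Match → 6, Ignore → 5, Undercut → 6.
The smallest of these is 5.

5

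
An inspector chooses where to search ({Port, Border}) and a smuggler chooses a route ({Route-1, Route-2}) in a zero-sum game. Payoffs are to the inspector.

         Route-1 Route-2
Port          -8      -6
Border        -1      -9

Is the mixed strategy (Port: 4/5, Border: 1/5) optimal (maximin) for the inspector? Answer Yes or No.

Yes

Against Route-1 this mix gives (4/5)·(-8) + (1/5)·(-1) = -33/5.
Against Route-2 this mix gives (4/5)·(-6) + (1/5)·(-9) = -33/5.
All of the smuggler's active replies (Route-1, Route-2) yield -33/5, and no column does worse for the inspector. The mix makes the smuggler indifferent and guarantees -33/5, so it is optimal.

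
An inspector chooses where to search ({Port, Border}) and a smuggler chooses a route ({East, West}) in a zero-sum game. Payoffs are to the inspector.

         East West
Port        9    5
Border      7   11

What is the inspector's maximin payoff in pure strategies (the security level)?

7

Row minima: Port → 5, Border → 7.
The best of these is 7.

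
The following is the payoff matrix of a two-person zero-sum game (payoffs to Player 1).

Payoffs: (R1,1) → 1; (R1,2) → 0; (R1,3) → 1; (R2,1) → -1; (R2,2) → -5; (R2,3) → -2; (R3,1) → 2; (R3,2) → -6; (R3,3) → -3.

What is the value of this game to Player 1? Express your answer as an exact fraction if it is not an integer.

Row minima: R1 → 0, R2 → -5, R3 → -6; maximin = 0.
Column maxima: 1 → 2, 2 → 0, 3 → 1; minimax = 0.
Since maximin = minimax = 0, there is a saddle point and the value is 0.

0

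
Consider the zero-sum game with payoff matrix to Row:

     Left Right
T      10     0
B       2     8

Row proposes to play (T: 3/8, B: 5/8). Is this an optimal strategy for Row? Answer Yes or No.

Yes

Against Left this mix gives (3/8)·10 + (5/8)·2 = 5.
Against Right this mix gives (3/8)·0 + (5/8)·8 = 5.
All of Column's active replies (Left, Right) yield 5, and no column does worse for Row. The mix makes Column indifferent and guarantees 5, so it is optimal.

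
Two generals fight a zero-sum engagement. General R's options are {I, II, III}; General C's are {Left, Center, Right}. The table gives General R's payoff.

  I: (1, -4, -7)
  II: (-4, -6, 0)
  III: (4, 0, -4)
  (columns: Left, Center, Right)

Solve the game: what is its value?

Row minima: I → -7, II → -6, III → -4; maximin = -4.
Column maxima: Left → 4, Center → 0, Right → 0; minimax = 0.
-4 ≠ 0, so there is no saddle point; optimal play is mixed.
I is strictly dominated by III, so General R never plays it.
Left is strictly dominated by Center (it gives General R strictly more in every row), so General C never plays it.
On the remaining 2×2 (II, III vs Center, Right):
Let General R play II with probability p. Expected payoff against Center: (-6)p + 0(1−p) = −6p; against Right: 0p + (-4)(1−p) = 4p − 4.
Setting these equal: −6p = 4p − 4 ⇒ −10p = -4 ⇒ p = 2/5, and the value is (-6)·(2/5) = -12/5.
For General C: with q = P(Center), equating II's and III's payoffs gives −6q = 4q − 4 ⇒ q = 2/5.

-12/5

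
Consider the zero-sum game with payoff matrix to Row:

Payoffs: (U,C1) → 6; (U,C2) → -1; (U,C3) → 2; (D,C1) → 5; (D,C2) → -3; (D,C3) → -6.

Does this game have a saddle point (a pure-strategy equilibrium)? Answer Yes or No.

Row minima: U → -1, D → -6; maximin = -1.
Column maxima: C1 → 6, C2 → -1, C3 → 2; minimax = -1.
maximin = minimax = -1, so a saddle point exists.

Yes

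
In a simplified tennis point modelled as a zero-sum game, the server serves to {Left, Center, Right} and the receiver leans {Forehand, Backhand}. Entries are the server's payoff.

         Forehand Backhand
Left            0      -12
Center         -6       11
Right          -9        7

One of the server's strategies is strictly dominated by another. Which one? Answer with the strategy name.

Center gives a strictly higher payoff than Right against every column: -6 > -9, 11 > 7.
So Right is strictly dominated and the server never plays it.

Right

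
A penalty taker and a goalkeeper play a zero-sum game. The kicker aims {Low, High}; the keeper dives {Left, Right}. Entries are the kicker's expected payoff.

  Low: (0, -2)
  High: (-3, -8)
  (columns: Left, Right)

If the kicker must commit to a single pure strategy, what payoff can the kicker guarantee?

-2

Row minima: Low → -2, High → -8.
The best of these is -2.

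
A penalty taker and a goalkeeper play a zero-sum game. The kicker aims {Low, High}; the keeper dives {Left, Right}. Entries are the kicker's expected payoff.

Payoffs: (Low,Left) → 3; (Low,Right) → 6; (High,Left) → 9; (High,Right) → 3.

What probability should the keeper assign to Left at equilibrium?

1/3

Row minima: Low → 3, High → 3; maximin = 3.
Column maxima: Left → 9, Right → 6; minimax = 6.
3 ≠ 6, so there is no saddle point; optimal play is mixed.
Let the kicker play Low with probability p. Expected payoff against Left: 3p + 9(1−p) = −6p + 9; against Right: 6p + 3(1−p) = 3p + 3.
Setting these equal: −6p + 9 = 3p + 3 ⇒ −9p = -6 ⇒ p = 2/3, and the value is (-6)·(2/3) + 9 = 5.
For the keeper: with q = P(Left), equating Low's and High's payoffs gives −3q + 6 = 6q + 3 ⇒ q = 1/3.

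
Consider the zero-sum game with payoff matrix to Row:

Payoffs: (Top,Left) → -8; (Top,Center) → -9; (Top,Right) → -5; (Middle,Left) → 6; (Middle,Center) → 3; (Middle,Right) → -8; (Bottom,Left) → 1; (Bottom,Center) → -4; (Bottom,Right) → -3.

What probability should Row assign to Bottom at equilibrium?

Row minima: Top → -9, Middle → -8, Bottom → -4; maximin = -4.
Column maxima: Left → 6, Center → 3, Right → -3; minimax = -3.
-4 ≠ -3, so there is no saddle point; optimal play is mixed.
Top is strictly dominated by Bottom, so Row never plays it.
Left is strictly dominated by Center (it gives Row strictly more in every row), so Column never plays it.
On the remaining 2×2 (Middle, Bottom vs Center, Right):
Let Row play Middle with probability p. Expected payoff against Center: 3p + (-4)(1−p) = 7p − 4; against Right: (-8)p + (-3)(1−p) = −5p − 3.
Setting these equal: 7p − 4 = −5p − 3 ⇒ 12p = 1 ⇒ p = 1/12, and the value is (7)·(1/12) − 4 = -41/12.
For Column: with q = P(Center), equating Middle's and Bottom's payoffs gives 11q − 8 = −q − 3 ⇒ q = 5/12.

11/12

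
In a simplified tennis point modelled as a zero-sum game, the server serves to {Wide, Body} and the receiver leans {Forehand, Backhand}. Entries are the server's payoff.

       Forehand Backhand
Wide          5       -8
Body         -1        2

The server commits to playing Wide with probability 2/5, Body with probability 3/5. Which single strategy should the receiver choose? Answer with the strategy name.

If the receiver plays Forehand, the server's expected payoff is (2/5)·5 + (3/5)·(-1) = 7/5.
If the receiver plays Backhand, the server's expected payoff is (2/5)·(-8) + (3/5)·2 = -2.
The receiver minimizes the server's payoff; the smallest is -2, so the best response is Backhand.

Backhand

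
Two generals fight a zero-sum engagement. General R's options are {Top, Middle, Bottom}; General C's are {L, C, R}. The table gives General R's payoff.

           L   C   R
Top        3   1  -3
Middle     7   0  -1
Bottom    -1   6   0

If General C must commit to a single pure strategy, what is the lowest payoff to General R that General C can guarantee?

0

Column maxima: L → 7, C → 6, R → 0.
The smallest of these is 0.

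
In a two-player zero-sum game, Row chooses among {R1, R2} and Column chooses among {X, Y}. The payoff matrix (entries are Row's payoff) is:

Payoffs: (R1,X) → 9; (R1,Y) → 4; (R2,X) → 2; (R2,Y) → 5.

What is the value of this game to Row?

37/8

Row minima: R1 → 4, R2 → 2; maximin = 4.
Column maxima: X → 9, Y → 5; minimax = 5.
4 ≠ 5, so there is no saddle point; optimal play is mixed.
Let Row play R1 with probability p. Expected payoff against X: 9p + 2(1−p) = 7p + 2; against Y: 4p + 5(1−p) = −p + 5.
Setting these equal: 7p + 2 = −p + 5 ⇒ 8p = 3 ⇒ p = 3/8, and the value is (7)·(3/8) + 2 = 37/8.
For Column: with q = P(X), equating R1's and R2's payoffs gives 5q + 4 = −3q + 5 ⇒ q = 1/8.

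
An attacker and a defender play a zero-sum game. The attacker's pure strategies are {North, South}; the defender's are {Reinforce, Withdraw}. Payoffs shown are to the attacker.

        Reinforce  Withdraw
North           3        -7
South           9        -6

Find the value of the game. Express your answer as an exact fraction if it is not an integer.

-6

Row minima: North → -7, South → -6; maximin = -6.
Column maxima: Reinforce → 9, Withdraw → -6; minimax = -6.
Since maximin = minimax = -6, there is a saddle point and the value is -6.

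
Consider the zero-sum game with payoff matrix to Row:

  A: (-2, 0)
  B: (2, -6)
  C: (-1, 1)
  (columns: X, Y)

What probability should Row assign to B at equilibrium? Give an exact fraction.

Row minima: A → -2, B → -6, C → -1; maximin = -1.
Column maxima: X → 2, Y → 1; minimax = 1.
-1 ≠ 1, so there is no saddle point; optimal play is mixed.
A is strictly dominated by C, so Row never plays it.
On the remaining 2×2 (B, C vs X, Y):
Let Row play B with probability p. Expected payoff against X: 2p + (-1)(1−p) = 3p − 1; against Y: (-6)p + 1(1−p) = −7p + 1.
Setting these equal: 3p − 1 = −7p + 1 ⇒ 10p = 2 ⇒ p = 1/5, and the value is (3)·(1/5) − 1 = -2/5.
For Column: with q = P(X), equating B's and C's payoffs gives 8q − 6 = −2q + 1 ⇒ q = 7/10.

1/5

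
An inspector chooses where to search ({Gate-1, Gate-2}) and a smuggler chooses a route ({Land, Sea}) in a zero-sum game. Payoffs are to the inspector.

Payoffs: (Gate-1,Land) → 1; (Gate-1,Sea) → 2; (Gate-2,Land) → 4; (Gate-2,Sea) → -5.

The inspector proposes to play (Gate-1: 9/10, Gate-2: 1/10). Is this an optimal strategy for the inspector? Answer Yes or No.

Against Land this mix gives (9/10)·1 + (1/10)·4 = 13/10.
Against Sea this mix gives (9/10)·2 + (1/10)·(-5) = 13/10.
All of the smuggler's active replies (Land, Sea) yield 13/10, and no column does worse for the inspector. The mix makes the smuggler indifferent and guarantees 13/10, so it is optimal.

Yes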